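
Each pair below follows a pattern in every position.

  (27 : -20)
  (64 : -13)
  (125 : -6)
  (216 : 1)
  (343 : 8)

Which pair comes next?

(512 : 15)

First component — perfect cubes: 3³, 4³, 5³, …: 27, 64, 125, 216, 343 → 512.
Second component: +7 each step, so -20, -13, -6, 1, 8 → 15.
So the next pair is (512 : 15).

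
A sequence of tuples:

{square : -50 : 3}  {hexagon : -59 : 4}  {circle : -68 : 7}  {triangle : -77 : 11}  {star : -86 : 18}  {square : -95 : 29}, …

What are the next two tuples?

{hexagon : -104 : 47}, {circle : -113 : 76}

Shape: repeats square → hexagon → circle → triangle → star; square, hexagon, circle, triangle, star, square → hexagon → circle.
Second component goes -50, -59, -68, -77, -86, -95 → -104 → -113 (−9 each step).
Third component: 3, 4, 7, 11, 18, 29 → 47 → 76 (each term is the sum of the two before it).
Putting the parts together: {hexagon : -104 : 47} and then {circle : -113 : 76}.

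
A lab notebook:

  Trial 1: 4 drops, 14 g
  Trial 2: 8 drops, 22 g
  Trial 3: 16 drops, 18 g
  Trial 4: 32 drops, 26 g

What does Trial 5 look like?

Drops: 4, 8, 16, 32 → 64 (×2 each step).
G: alternating steps +8, −4, +8, −4, …; 14, 22, 18, 26 → 22.
Putting it together: 64 drops, 22 g.

64 drops, 22 g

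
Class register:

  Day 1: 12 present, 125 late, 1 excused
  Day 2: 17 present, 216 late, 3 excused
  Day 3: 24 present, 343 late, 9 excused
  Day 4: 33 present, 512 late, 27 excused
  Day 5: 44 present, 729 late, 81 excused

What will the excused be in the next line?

Excused — ×3 each step: 1, 3, 9, 27, 81 → 243.

243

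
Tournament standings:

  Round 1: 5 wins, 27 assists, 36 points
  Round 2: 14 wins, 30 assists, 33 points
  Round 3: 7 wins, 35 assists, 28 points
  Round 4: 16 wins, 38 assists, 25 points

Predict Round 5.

9 wins, 43 assists, 20 points

Wins — alternating steps +9, −7, +9, −7, …: 5, 14, 7, 16 → 9.
Assists — alternating steps +3, +5, +3, +5, …: 27, 30, 35, 38 → 43.
Points: together with the assists always sums to 63, so 36, 33, 28, 25 → 20.
So the next record is 9 wins, 43 assists, 20 points.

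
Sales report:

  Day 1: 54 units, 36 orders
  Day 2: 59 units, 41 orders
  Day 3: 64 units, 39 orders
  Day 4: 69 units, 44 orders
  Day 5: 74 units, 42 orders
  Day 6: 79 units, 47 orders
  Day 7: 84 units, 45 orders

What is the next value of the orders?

50

Units: +5 each step; 54, 59, 64, 69, 74, 79, 84 → 89.
Orders: alternating steps +5, −2, +5, −2, …; 36, 41, 39, 44, 42, 47, 45 → 50.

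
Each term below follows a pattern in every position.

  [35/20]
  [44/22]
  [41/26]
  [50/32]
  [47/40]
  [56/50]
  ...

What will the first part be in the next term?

53

First part: alternating steps +9, −3, +9, −3, …, so 35, 44, 41, 50, 47, 56 → 53.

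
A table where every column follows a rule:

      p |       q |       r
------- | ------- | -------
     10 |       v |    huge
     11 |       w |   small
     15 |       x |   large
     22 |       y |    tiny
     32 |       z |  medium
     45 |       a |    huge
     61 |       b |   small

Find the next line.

Column p: 10, 11, 15, 22, 32, 45, 61 → 80 (differences are 1, 4, 7, … (increasing by 3 each time)).
For the column q, letters move forward 1 place in the alphabet, wrapping Z→A: v, w, x, y, z, a, b → c.
Column r — repeats huge → small → large → tiny → medium: huge, small, large, tiny, medium, huge, small → large.
Putting it together: 80  c  large.

80  c  large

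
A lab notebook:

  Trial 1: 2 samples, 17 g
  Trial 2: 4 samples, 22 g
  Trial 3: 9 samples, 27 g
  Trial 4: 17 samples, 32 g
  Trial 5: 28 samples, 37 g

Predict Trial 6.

Samples: differences are 2, 5, 8, … (increasing by 3 each time); 2, 4, 9, 17, 28 → 42.
G goes 17, 22, 27, 32, 37 → 42 (+5 each step).
So the next record is 42 samples, 42 g.

42 samples, 42 g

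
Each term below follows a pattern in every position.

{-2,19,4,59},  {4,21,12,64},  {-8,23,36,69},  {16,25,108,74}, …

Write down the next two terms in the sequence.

{-32,27,324,79}, {64,29,972,84}

For the first coordinate, ×(-2) each step: -2, 4, -8, 16 → -32 → 64.
Second coordinate: +2 each step; 19, 21, 23, 25 → 27 → 29.
Third coordinate: ×3 each step, so 4, 12, 36, 108 → 324 → 972.
Fourth coordinate — +5 each step: 59, 64, 69, 74 → 79 → 84.
Putting the parts together: {-32,27,324,79} and then {64,29,972,84}.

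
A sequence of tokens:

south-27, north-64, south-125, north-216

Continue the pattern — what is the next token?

Direction: alternates south ↔ north; south, north, south, north → south.
Second component: perfect cubes: 3³, 4³, 5³, …; 27, 64, 125, 216 → 343.
So the next token is south-343.

south-343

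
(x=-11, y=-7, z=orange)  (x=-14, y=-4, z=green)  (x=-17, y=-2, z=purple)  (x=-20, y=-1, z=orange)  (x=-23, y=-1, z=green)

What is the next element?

X: -11, -14, -17, -20, -23 → -26 (−3 each step).
Y: differences are 3, 2, 1, … (decreasing by 1 each time); -7, -4, -2, -1, -1 → -2.
Z: repeats orange → green → purple; orange, green, purple, orange, green → purple.
Putting it together: (x=-26, y=-2, z=purple).

(x=-26, y=-2, z=purple)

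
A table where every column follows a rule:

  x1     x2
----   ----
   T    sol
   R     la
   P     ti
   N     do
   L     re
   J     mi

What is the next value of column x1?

Column x1: letters move back 2 places in the alphabet; T, R, P, N, L, J → H.

H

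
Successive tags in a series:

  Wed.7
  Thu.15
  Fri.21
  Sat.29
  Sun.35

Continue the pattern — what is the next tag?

Mon.43

Day: Wed, Thu, Fri, Sat, Sun → Mon (runs through the weekdays Mon→Sun).
Second component: alternating steps +8, +6, +8, +6, …; 7, 15, 21, 29, 35 → 43.
Combining the parts gives Mon.43.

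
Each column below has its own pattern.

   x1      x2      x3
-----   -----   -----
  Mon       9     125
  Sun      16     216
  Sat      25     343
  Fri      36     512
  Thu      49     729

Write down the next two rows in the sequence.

Column x1: runs backward through the weekdays Mon→Sun; Mon, Sun, Sat, Fri, Thu → Wed → Tue.
Column x2: 9, 16, 25, 36, 49 → 64 → 81 (perfect squares: 3², 4², 5², …).
Column x3 goes 125, 216, 343, 512, 729 → 1000 → 1331 (perfect cubes: 5³, 6³, 7³, …).
So the next two rows are Wed  64  1000 and Tue  81  1331.

Wed  64  1000; Tue  81  1331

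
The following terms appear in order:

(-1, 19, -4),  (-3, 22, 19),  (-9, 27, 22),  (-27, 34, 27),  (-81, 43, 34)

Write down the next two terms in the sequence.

(-243, 54, 43), (-729, 67, 54)

First coordinate goes -1, -3, -9, -27, -81 → -243 → -729 (×3 each step).
Second coordinate goes 19, 22, 27, 34, 43 → 54 → 67 (differences are 3, 5, 7, … (increasing by 2 each time)).
Third coordinate goes -4, 19, 22, 27, 34 → 43 → 54 (always the previous value of the second coordinate).
So the next two terms are (-243, 54, 43) and (-729, 67, 54).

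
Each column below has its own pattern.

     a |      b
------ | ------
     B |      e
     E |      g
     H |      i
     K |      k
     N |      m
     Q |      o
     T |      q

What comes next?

W  s

Column a goes B, E, H, K, N, Q, T → W (letters move forward 3 places in the alphabet).
For the column b, letters move forward 2 places in the alphabet: e, g, i, k, m, o, q → s.
Putting it together: W  s.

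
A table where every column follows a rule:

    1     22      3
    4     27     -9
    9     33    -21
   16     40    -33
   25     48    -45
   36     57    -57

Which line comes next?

49  67  -69

First component: perfect squares: 1², 2², 3², …; 1, 4, 9, 16, 25, 36 → 49.
Second component goes 22, 27, 33, 40, 48, 57 → 67 (differences are 5, 6, 7, … (increasing by 1 each time)).
Third component: −12 each step, so 3, -9, -21, -33, -45, -57 → -69.
Combining the parts gives 49  67  -69.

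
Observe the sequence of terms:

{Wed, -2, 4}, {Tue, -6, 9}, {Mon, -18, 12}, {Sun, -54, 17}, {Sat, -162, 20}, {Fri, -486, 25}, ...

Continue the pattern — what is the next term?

{Thu, -1458, 28}

For the day, runs backward through the weekdays Mon→Sun: Wed, Tue, Mon, Sun, Sat, Fri → Thu.
Second entry — ×3 each step: -2, -6, -18, -54, -162, -486 → -1458.
Third entry: 4, 9, 12, 17, 20, 25 → 28 (alternating steps +5, +3, +5, +3, …).
Putting it together: {Thu, -1458, 28}.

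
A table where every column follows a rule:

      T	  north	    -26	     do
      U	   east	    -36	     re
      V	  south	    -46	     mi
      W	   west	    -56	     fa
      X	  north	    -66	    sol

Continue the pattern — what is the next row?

Letter: T, U, V, W, X → Y (letters move forward 1 place in the alphabet).
For the direction, repeats north → east → south → west: north, east, south, west, north → east.
Third component: -26, -36, -46, -56, -66 → -76 (−10 each step).
Note goes do, re, mi, fa, sol → la (runs through the solfège scale do→ti).
Combining the parts gives Y  east  -76  la.

Y  east  -76  la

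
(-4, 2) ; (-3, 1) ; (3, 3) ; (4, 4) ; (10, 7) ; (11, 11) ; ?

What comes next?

First slot: alternating steps +1, +6, +1, +6, …, so -4, -3, 3, 4, 10, 11 → 17.
Second slot: each term is the sum of the two before it; 2, 1, 3, 4, 7, 11 → 18.
Putting it together: (17, 18).

(17, 18)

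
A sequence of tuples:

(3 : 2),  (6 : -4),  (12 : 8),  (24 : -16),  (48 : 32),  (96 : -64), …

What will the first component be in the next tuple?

First component — ×2 each step: 3, 6, 12, 24, 48, 96 → 192.

192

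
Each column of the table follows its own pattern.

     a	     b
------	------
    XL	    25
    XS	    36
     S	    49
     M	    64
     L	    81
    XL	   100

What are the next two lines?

XS  121; S  144

Column a: repeats XL → XS → S → M → L, so XL, XS, S, M, L, XL → XS → S.
Column b — perfect squares: 5², 6², 7², …: 25, 36, 49, 64, 81, 100 → 121 → 144.
So the next two lines are XS  121 and S  144.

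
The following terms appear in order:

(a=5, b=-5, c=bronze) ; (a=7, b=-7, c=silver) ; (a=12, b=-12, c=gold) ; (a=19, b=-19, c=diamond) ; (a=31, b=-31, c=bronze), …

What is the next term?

(a=50, b=-50, c=silver)

A: 5, 7, 12, 19, 31 → 50 (each term is the sum of the two before it).
For the b, always the negative of the a: -5, -7, -12, -19, -31 → -50.
C — repeats bronze → silver → gold → diamond: bronze, silver, gold, diamond, bronze → silver.
So the next term is (a=50, b=-50, c=silver).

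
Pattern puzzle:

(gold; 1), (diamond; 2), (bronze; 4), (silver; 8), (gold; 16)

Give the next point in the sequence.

(diamond; 32)

Rank — repeats gold → diamond → bronze → silver: gold, diamond, bronze, silver, gold → diamond.
Second slot: 1, 2, 4, 8, 16 → 32 (×2 each step).
So the next point is (diamond; 32).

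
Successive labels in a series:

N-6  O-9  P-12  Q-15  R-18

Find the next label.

S-21

Letter: letters move forward 1 place in the alphabet, so N, O, P, Q, R → S.
Second component: +3 each step; 6, 9, 12, 15, 18 → 21.
So the next label is S-21.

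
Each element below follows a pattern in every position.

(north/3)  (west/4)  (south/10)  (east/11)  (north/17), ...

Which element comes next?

Direction — repeats north → west → south → east: north, west, south, east, north → west.
Second value: alternating steps +1, +6, +1, +6, …; 3, 4, 10, 11, 17 → 18.
So the next element is (west/18).

(west/18)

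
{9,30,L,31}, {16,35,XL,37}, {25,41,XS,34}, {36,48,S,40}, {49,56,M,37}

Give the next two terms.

{64,65,L,43}, {81,75,XL,40}

First component: perfect squares: 3², 4², 5², …, so 9, 16, 25, 36, 49 → 64 → 81.
Second component goes 30, 35, 41, 48, 56 → 65 → 75 (differences are 5, 6, 7, … (increasing by 1 each time)).
Size: runs through clothing sizes XS→XL, so L, XL, XS, S, M → L → XL.
Fourth component: alternating steps +6, −3, +6, −3, …, so 31, 37, 34, 40, 37 → 43 → 40.
Putting the parts together: {64,65,L,43} and then {81,75,XL,40}.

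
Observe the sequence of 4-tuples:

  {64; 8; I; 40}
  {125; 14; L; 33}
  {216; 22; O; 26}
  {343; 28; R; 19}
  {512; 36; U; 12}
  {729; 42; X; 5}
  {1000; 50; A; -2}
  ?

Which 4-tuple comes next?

For the first component, perfect cubes: 4³, 5³, 6³, …: 64, 125, 216, 343, 512, 729, 1000 → 1331.
Second component: 8, 14, 22, 28, 36, 42, 50 → 56 (alternating steps +6, +8, +6, +8, …).
For the letter, letters move forward 3 places in the alphabet, wrapping Z→A: I, L, O, R, U, X, A → D.
Fourth component: −7 each step; 40, 33, 26, 19, 12, 5, -2 → -9.
So the next 4-tuple is {1331; 56; D; -9}.

{1331; 56; D; -9}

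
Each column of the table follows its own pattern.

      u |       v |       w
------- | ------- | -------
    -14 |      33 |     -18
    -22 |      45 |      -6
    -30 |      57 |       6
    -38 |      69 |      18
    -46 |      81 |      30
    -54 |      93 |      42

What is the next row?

Column u: −8 each step; -14, -22, -30, -38, -46, -54 → -62.
Column v: +12 each step; 33, 45, 57, 69, 81, 93 → 105.
Column w: +12 each step; -18, -6, 6, 18, 30, 42 → 54.
Combining the parts gives -62  105  54.

-62  105  54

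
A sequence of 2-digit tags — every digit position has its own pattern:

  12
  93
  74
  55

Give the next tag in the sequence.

36

First digit: 1, 9, 7, 5 → 3 (−2 each step, mod 10).
For the second digit, +1 each step, mod 10: 2, 3, 4, 5 → 6.
So the next tag is 36.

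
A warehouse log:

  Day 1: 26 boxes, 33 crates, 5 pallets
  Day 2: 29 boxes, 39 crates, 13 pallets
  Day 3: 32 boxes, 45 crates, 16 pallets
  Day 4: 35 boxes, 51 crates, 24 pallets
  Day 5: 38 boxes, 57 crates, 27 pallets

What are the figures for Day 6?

Boxes goes 26, 29, 32, 35, 38 → 41 (+3 each step).
Crates goes 33, 39, 45, 51, 57 → 63 (+6 each step).
Pallets goes 5, 13, 16, 24, 27 → 35 (alternating steps +8, +3, +8, +3, …).
So the next line is 41 boxes, 63 crates, 35 pallets.

41 boxes, 63 crates, 35 pallets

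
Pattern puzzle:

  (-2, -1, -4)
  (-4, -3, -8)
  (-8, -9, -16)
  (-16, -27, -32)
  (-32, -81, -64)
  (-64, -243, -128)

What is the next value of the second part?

Second part: ×3 each step, so -1, -3, -9, -27, -81, -243 → -729.

-729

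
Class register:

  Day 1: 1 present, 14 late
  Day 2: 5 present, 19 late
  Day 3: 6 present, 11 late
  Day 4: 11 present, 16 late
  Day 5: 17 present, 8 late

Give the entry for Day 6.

Present — each term is the sum of the two before it: 1, 5, 6, 11, 17 → 28.
Late goes 14, 19, 11, 16, 8 → 13 (alternating steps +5, −8, +5, −8, …).
So the next line is 28 present, 13 late.

28 present, 13 late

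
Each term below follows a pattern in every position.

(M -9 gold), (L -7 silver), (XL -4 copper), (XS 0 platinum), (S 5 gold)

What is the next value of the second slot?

Second slot: differences are 2, 3, 4, … (increasing by 1 each time); -9, -7, -4, 0, 5 → 11.

11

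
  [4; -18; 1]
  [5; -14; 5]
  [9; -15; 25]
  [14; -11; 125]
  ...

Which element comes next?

First value: 4, 5, 9, 14 → 23 (each term is the sum of the two before it).
For the second value, alternating steps +4, −1, +4, −1, …: -18, -14, -15, -11 → -12.
Third value: ×5 each step; 1, 5, 25, 125 → 625.
Combining the parts gives [23; -12; 625].

[23; -12; 625]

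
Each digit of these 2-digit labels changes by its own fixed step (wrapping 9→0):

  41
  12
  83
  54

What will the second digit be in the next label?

5

Second digit — +1 each step, mod 10: 1, 2, 3, 4 → 5.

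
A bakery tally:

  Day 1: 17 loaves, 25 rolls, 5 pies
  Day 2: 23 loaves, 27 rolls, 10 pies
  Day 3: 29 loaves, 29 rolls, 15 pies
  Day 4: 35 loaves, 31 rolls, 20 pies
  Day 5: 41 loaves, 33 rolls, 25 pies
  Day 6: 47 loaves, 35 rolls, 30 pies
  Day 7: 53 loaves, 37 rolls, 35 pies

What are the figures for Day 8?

59 loaves, 39 rolls, 40 pies

Loaves: 17, 23, 29, 35, 41, 47, 53 → 59 (+6 each step).
Rolls — +2 each step: 25, 27, 29, 31, 33, 35, 37 → 39.
Pies: +5 each step; 5, 10, 15, 20, 25, 30, 35 → 40.
So the next line is 59 loaves, 39 rolls, 40 pies.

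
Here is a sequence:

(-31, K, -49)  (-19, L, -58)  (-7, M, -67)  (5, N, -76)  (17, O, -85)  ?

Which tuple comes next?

First coordinate: +12 each step, so -31, -19, -7, 5, 17 → 29.
Letter: letters move forward 1 place in the alphabet, so K, L, M, N, O → P.
Third coordinate: −9 each step; -49, -58, -67, -76, -85 → -94.
Putting it together: (29, P, -94).

(29, P, -94)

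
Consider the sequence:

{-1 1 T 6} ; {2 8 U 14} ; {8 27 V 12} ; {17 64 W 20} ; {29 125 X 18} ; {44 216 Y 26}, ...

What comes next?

First entry: differences are 3, 6, 9, … (increasing by 3 each time), so -1, 2, 8, 17, 29, 44 → 62.
Second entry — perfect cubes: 1³, 2³, 3³, …: 1, 8, 27, 64, 125, 216 → 343.
For the letter, letters move forward 1 place in the alphabet: T, U, V, W, X, Y → Z.
Fourth entry — alternating steps +8, −2, +8, −2, …: 6, 14, 12, 20, 18, 26 → 24.
Combining the parts gives {62 343 Z 24}.

{62 343 Z 24}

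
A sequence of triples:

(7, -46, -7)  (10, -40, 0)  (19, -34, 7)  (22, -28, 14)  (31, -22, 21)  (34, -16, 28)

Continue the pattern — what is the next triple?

First part: 7, 10, 19, 22, 31, 34 → 43 (alternating steps +3, +9, +3, +9, …).
Second part: +6 each step; -46, -40, -34, -28, -22, -16 → -10.
Third part: -7, 0, 7, 14, 21, 28 → 35 (+7 each step).
Combining the parts gives (43, -10, 35).

(43, -10, 35)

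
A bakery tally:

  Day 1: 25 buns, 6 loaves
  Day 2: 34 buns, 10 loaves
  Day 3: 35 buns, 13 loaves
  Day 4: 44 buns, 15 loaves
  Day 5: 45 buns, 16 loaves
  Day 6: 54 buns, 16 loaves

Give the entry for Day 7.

55 buns, 15 loaves

Buns — alternating steps +9, +1, +9, +1, …: 25, 34, 35, 44, 45, 54 → 55.
Loaves: 6, 10, 13, 15, 16, 16 → 15 (differences are 4, 3, 2, … (decreasing by 1 each time)).
Combining the parts gives 55 buns, 15 loaves.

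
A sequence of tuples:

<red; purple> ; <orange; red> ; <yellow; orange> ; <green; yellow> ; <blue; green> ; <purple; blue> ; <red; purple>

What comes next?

<orange; red>

First colour goes red, orange, yellow, green, blue, purple, red → orange (repeats red → orange → yellow → green → blue → purple).
Second colour — repeats purple → red → orange → yellow → green → blue: purple, red, orange, yellow, green, blue, purple → red.
Combining the parts gives <orange; red>.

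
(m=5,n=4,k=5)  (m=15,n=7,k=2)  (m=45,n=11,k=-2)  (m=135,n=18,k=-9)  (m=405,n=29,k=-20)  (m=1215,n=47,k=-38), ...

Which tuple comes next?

(m=3645,n=76,k=-67)

M: 5, 15, 45, 135, 405, 1215 → 3645 (×3 each step).
N: each term is the sum of the two before it; 4, 7, 11, 18, 29, 47 → 76.
K goes 5, 2, -2, -9, -20, -38 → -67 (together with the n always sums to 9).
Combining the parts gives (m=3645,n=76,k=-67).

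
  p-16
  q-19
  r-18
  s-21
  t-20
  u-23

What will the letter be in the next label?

v

Letter: p, q, r, s, t, u → v (letters move forward 1 place in the alphabet).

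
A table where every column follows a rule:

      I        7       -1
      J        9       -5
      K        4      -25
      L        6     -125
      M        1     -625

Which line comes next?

Letter goes I, J, K, L, M → N (letters move forward 1 place in the alphabet).
Second component: alternating steps +2, −5, +2, −5, …, so 7, 9, 4, 6, 1 → 3.
Third component goes -1, -5, -25, -125, -625 → -3125 (×5 each step).
Combining the parts gives N  3  -3125.

N  3  -3125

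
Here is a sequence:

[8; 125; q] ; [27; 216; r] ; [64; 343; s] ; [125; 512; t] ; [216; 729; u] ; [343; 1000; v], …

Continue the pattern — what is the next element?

First part — perfect cubes: 2³, 3³, 4³, …: 8, 27, 64, 125, 216, 343 → 512.
Second part: perfect cubes: 5³, 6³, 7³, …; 125, 216, 343, 512, 729, 1000 → 1331.
Letter goes q, r, s, t, u, v → w (letters move forward 1 place in the alphabet).
Putting it together: [512; 1331; w].

[512; 1331; w]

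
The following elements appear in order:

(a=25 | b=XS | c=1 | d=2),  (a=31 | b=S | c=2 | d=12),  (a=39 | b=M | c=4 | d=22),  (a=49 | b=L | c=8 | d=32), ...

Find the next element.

A: differences are 6, 8, 10, … (increasing by 2 each time); 25, 31, 39, 49 → 61.
B: runs through clothing sizes XS→XL, so XS, S, M, L → XL.
For the c, ×2 each step: 1, 2, 4, 8 → 16.
D — +10 each step: 2, 12, 22, 32 → 42.
Combining the parts gives (a=61 | b=XL | c=16 | d=42).

(a=61 | b=XL | c=16 | d=42)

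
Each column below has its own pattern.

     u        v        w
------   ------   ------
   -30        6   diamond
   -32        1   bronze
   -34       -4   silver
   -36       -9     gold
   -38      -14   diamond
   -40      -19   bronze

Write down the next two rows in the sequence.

Column u — −2 each step: -30, -32, -34, -36, -38, -40 → -42 → -44.
Column v: −5 each step, so 6, 1, -4, -9, -14, -19 → -24 → -29.
Column w: repeats diamond → bronze → silver → gold, so diamond, bronze, silver, gold, diamond, bronze → silver → gold.
So the next two rows are -42  -24  silver and -44  -29  gold.

-42  -24  silver; -44  -29  gold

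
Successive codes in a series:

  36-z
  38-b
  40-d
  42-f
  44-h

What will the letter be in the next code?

For the first component, +2 each step: 36, 38, 40, 42, 44 → 46.
Letter: letters move forward 2 places in the alphabet, wrapping Z→A, so z, b, d, f, h → j.

j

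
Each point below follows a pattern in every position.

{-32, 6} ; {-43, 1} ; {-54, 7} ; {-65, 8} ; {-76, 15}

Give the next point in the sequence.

First part: −11 each step; -32, -43, -54, -65, -76 → -87.
Second part goes 6, 1, 7, 8, 15 → 23 (each term is the sum of the two before it).
Combining the parts gives {-87, 23}.

{-87, 23}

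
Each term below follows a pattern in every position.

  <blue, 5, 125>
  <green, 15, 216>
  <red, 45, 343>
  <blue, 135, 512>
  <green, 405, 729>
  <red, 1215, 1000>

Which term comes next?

<blue, 3645, 1331>

Colour: blue, green, red, blue, green, red → blue (repeats blue → green → red).
Second value goes 5, 15, 45, 135, 405, 1215 → 3645 (×3 each step).
For the third value, perfect cubes: 5³, 6³, 7³, …: 125, 216, 343, 512, 729, 1000 → 1331.
So the next term is <blue, 3645, 1331>.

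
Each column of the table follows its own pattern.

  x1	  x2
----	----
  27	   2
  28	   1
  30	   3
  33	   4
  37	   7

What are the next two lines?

42  11; 48  18

Column x1: 27, 28, 30, 33, 37 → 42 → 48 (differences are 1, 2, 3, … (increasing by 1 each time)).
Column x2: each term is the sum of the two before it; 2, 1, 3, 4, 7 → 11 → 18.
So the next two lines are 42  11 and 48  18.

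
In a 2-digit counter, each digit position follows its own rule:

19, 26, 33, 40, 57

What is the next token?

For the first digit, +1 each step, mod 10: 1, 2, 3, 4, 5 → 6.
Second digit goes 9, 6, 3, 0, 7 → 4 (−3 each step, mod 10).
Putting it together: 64.

64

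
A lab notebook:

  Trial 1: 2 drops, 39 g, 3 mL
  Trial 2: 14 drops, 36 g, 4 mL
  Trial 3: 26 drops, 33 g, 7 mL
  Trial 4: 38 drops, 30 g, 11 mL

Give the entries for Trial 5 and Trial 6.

50 drops, 27 g, 18 mL; 62 drops, 24 g, 29 mL

Drops — +12 each step: 2, 14, 26, 38 → 50 → 62.
G: −3 each step, so 39, 36, 33, 30 → 27 → 24.
ML goes 3, 4, 7, 11 → 18 → 29 (each term is the sum of the two before it).
Putting the parts together: 50 drops, 27 g, 18 mL and then 62 drops, 24 g, 29 mL.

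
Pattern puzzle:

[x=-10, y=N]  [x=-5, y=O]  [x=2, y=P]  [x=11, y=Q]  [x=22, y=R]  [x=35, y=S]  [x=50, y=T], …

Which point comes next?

X — differences are 5, 7, 9, … (increasing by 2 each time): -10, -5, 2, 11, 22, 35, 50 → 67.
For the y, letters move forward 1 place in the alphabet: N, O, P, Q, R, S, T → U.
So the next point is [x=67, y=U].

[x=67, y=U]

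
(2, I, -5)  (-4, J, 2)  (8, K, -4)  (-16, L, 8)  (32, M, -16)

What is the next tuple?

(-64, N, 32)

First entry: ×(-2) each step, so 2, -4, 8, -16, 32 → -64.
For the letter, letters move forward 1 place in the alphabet: I, J, K, L, M → N.
Third entry: always the previous value of the first entry, so -5, 2, -4, 8, -16 → 32.
Putting it together: (-64, N, 32).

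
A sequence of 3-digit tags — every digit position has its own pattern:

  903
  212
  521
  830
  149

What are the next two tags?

First digit: +3 each step, mod 10; 9, 2, 5, 8, 1 → 4 → 7.
For the second digit, +1 each step, mod 10: 0, 1, 2, 3, 4 → 5 → 6.
For the third digit, −1 each step, mod 10: 3, 2, 1, 0, 9 → 8 → 7.
Putting the parts together: 458 and then 767.

458 then 767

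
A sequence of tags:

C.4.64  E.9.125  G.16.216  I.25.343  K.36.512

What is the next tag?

M.49.729

For the letter, letters move forward 2 places in the alphabet: C, E, G, I, K → M.
Second component: 4, 9, 16, 25, 36 → 49 (perfect squares: 2², 3², 4², …).
Third component: perfect cubes: 4³, 5³, 6³, …, so 64, 125, 216, 343, 512 → 729.
Combining the parts gives M.49.729.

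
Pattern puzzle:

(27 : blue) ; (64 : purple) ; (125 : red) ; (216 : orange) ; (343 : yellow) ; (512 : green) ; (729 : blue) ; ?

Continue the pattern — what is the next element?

(1000 : purple)

First coordinate: perfect cubes: 3³, 4³, 5³, …, so 27, 64, 125, 216, 343, 512, 729 → 1000.
Colour: repeats blue → purple → red → orange → yellow → green, so blue, purple, red, orange, yellow, green, blue → purple.
So the next element is (1000 : purple).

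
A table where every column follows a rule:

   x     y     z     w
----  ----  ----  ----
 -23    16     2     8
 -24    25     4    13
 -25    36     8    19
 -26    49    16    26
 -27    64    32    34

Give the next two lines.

-28  81  64  43; -29  100  128  53

Column x: −1 each step; -23, -24, -25, -26, -27 → -28 → -29.
Column y: 16, 25, 36, 49, 64 → 81 → 100 (perfect squares: 4², 5², 6², …).
Column z: ×2 each step, so 2, 4, 8, 16, 32 → 64 → 128.
Column w goes 8, 13, 19, 26, 34 → 43 → 53 (differences are 5, 6, 7, … (increasing by 1 each time)).
Putting the parts together: -28  81  64  43 and then -29  100  128  53.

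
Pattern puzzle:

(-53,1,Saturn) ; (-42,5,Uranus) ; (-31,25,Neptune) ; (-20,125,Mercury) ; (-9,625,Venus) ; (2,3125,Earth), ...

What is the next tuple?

(13,15625,Mars)

First entry: +11 each step; -53, -42, -31, -20, -9, 2 → 13.
Second entry goes 1, 5, 25, 125, 625, 3125 → 15625 (×5 each step).
Planet: runs through the planets Mercury→Neptune, so Saturn, Uranus, Neptune, Mercury, Venus, Earth → Mars.
So the next tuple is (13,15625,Mars).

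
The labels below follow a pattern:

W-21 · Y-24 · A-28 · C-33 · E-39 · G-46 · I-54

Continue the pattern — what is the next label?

K-63

For the letter, letters move forward 2 places in the alphabet, wrapping Z→A: W, Y, A, C, E, G, I → K.
Second component — differences are 3, 4, 5, … (increasing by 1 each time): 21, 24, 28, 33, 39, 46, 54 → 63.
Combining the parts gives K-63.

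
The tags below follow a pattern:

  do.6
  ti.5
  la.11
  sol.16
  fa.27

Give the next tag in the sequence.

mi.43

Note — runs backward through the solfège scale do→ti: do, ti, la, sol, fa → mi.
Second component: each term is the sum of the two before it; 6, 5, 11, 16, 27 → 43.
Combining the parts gives mi.43.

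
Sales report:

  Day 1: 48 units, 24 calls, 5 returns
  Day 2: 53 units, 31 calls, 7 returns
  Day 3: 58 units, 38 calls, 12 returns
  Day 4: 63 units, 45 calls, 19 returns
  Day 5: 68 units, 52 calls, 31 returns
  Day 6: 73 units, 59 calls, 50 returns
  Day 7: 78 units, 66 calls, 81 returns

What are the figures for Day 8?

83 units, 73 calls, 131 returns

Units: 48, 53, 58, 63, 68, 73, 78 → 83 (+5 each step).
Calls: +7 each step, so 24, 31, 38, 45, 52, 59, 66 → 73.
Returns — each term is the sum of the two before it: 5, 7, 12, 19, 31, 50, 81 → 131.
Combining the parts gives 83 units, 73 calls, 131 returns.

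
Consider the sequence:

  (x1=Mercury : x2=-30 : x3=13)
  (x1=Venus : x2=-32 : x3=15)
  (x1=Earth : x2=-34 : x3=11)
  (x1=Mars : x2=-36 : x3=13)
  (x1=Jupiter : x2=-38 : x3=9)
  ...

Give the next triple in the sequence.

(x1=Saturn : x2=-40 : x3=11)

X1 — runs through the planets Mercury→Neptune: Mercury, Venus, Earth, Mars, Jupiter → Saturn.
X2 goes -30, -32, -34, -36, -38 → -40 (−2 each step).
X3: alternating steps +2, −4, +2, −4, …, so 13, 15, 11, 13, 9 → 11.
Combining the parts gives (x1=Saturn : x2=-40 : x3=11).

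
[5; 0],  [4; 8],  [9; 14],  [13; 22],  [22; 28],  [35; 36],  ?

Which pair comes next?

[57; 42]

First part: each term is the sum of the two before it; 5, 4, 9, 13, 22, 35 → 57.
Second part — alternating steps +8, +6, +8, +6, …: 0, 8, 14, 22, 28, 36 → 42.
So the next pair is [57; 42].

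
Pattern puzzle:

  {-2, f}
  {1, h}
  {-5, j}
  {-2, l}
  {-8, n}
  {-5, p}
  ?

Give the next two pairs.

{-11, r}, {-8, t}

First entry goes -2, 1, -5, -2, -8, -5 → -11 → -8 (alternating steps +3, −6, +3, −6, …).
Letter: letters move forward 2 places in the alphabet, so f, h, j, l, n, p → r → t.
Putting the parts together: {-11, r} and then {-8, t}.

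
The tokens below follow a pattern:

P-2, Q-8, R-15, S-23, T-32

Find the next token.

U-42

Letter goes P, Q, R, S, T → U (letters move forward 1 place in the alphabet).
Second component — differences are 6, 7, 8, … (increasing by 1 each time): 2, 8, 15, 23, 32 → 42.
Putting it together: U-42.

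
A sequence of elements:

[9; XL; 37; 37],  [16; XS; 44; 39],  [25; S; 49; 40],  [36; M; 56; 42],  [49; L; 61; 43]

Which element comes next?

[64; XL; 68; 45]

For the first entry, perfect squares: 3², 4², 5², …: 9, 16, 25, 36, 49 → 64.
Size goes XL, XS, S, M, L → XL (runs through clothing sizes XS→XL).
Third entry: 37, 44, 49, 56, 61 → 68 (alternating steps +7, +5, +7, +5, …).
Fourth entry: alternating steps +2, +1, +2, +1, …; 37, 39, 40, 42, 43 → 45.
So the next element is [64; XL; 68; 45].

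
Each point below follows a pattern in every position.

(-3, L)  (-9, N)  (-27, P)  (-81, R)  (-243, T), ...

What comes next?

(-729, V)

First part: ×3 each step, so -3, -9, -27, -81, -243 → -729.
Letter goes L, N, P, R, T → V (letters move forward 2 places in the alphabet).
Combining the parts gives (-729, V).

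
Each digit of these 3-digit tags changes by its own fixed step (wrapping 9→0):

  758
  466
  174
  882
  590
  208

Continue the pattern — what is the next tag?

First digit: −3 each step, mod 10, so 7, 4, 1, 8, 5, 2 → 9.
Second digit goes 5, 6, 7, 8, 9, 0 → 1 (+1 each step, mod 10).
Third digit goes 8, 6, 4, 2, 0, 8 → 6 (−2 each step, mod 10).
So the next tag is 916.

916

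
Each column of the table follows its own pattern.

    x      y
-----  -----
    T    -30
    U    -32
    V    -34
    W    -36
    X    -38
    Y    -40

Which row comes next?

Column x: letters move forward 1 place in the alphabet; T, U, V, W, X, Y → Z.
Column y: −2 each step; -30, -32, -34, -36, -38, -40 → -42.
Putting it together: Z  -42.

Z  -42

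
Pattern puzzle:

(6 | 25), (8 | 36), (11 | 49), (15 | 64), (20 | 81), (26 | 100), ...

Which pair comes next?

(33 | 121)

First entry: differences are 2, 3, 4, … (increasing by 1 each time), so 6, 8, 11, 15, 20, 26 → 33.
Second entry goes 25, 36, 49, 64, 81, 100 → 121 (perfect squares: 5², 6², 7², …).
So the next pair is (33 | 121).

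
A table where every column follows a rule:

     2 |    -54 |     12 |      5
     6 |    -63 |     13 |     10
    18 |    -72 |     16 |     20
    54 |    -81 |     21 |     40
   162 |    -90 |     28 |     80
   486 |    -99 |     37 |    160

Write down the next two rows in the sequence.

1458  -108  48  320; 4374  -117  61  640

For the first component, ×3 each step: 2, 6, 18, 54, 162, 486 → 1458 → 4374.
Second component: -54, -63, -72, -81, -90, -99 → -108 → -117 (−9 each step).
Third component: differences are 1, 3, 5, … (increasing by 2 each time), so 12, 13, 16, 21, 28, 37 → 48 → 61.
Fourth component goes 5, 10, 20, 40, 80, 160 → 320 → 640 (×2 each step).
So the next two rows are 1458  -108  48  320 and 4374  -117  61  640.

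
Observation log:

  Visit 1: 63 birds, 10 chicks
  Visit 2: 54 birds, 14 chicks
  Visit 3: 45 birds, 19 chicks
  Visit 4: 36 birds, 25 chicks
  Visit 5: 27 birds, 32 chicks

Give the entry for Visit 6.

For the birds, −9 each step: 63, 54, 45, 36, 27 → 18.
Chicks goes 10, 14, 19, 25, 32 → 40 (differences are 4, 5, 6, … (increasing by 1 each time)).
So the next line is 18 birds, 40 chicks.

18 birds, 40 chicks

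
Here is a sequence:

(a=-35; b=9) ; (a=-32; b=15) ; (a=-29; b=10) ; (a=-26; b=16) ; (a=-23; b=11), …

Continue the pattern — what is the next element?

A: +3 each step; -35, -32, -29, -26, -23 → -20.
For the b, alternating steps +6, −5, +6, −5, …: 9, 15, 10, 16, 11 → 17.
Putting it together: (a=-20; b=17).

(a=-20; b=17)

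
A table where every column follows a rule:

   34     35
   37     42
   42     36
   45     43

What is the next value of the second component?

37

Second component: alternating steps +7, −6, +7, −6, …, so 35, 42, 36, 43 → 37.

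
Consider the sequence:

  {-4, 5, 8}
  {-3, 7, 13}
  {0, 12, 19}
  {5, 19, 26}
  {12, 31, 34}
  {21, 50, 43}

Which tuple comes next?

{32, 81, 53}

First slot — differences are 1, 3, 5, … (increasing by 2 each time): -4, -3, 0, 5, 12, 21 → 32.
Second slot: each term is the sum of the two before it; 5, 7, 12, 19, 31, 50 → 81.
Third slot: 8, 13, 19, 26, 34, 43 → 53 (differences are 5, 6, 7, … (increasing by 1 each time)).
Combining the parts gives {32, 81, 53}.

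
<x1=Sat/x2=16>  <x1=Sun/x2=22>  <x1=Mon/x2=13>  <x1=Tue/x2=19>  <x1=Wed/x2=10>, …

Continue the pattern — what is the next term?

X1 — runs through the weekdays Mon→Sun: Sat, Sun, Mon, Tue, Wed → Thu.
X2: alternating steps +6, −9, +6, −9, …; 16, 22, 13, 19, 10 → 16.
Putting it together: <x1=Thu/x2=16>.

<x1=Thu/x2=16>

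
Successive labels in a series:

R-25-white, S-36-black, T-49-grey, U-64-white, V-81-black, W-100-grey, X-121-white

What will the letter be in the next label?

Letter: letters move forward 1 place in the alphabet; R, S, T, U, V, W, X → Y.

Y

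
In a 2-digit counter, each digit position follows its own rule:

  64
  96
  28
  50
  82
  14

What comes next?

46

First digit — +3 each step, mod 10: 6, 9, 2, 5, 8, 1 → 4.
Second digit goes 4, 6, 8, 0, 2, 4 → 6 (+2 each step, mod 10).
Putting it together: 46.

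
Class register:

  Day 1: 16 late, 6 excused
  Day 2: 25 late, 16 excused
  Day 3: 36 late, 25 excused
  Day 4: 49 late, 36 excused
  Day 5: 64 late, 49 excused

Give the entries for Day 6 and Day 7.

81 late, 64 excused; 100 late, 81 excused

For the late, perfect squares: 4², 5², 6², …: 16, 25, 36, 49, 64 → 81 → 100.
Excused: always the previous value of the late, so 6, 16, 25, 36, 49 → 64 → 81.
So the next two records are 81 late, 64 excused and 100 late, 81 excused.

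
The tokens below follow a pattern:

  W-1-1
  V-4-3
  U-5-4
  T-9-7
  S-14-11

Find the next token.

Letter: letters move back 1 place in the alphabet; W, V, U, T, S → R.
Second component: each term is the sum of the two before it; 1, 4, 5, 9, 14 → 23.
Third component: each term is the sum of the two before it, so 1, 3, 4, 7, 11 → 18.
Combining the parts gives R-23-18.

R-23-18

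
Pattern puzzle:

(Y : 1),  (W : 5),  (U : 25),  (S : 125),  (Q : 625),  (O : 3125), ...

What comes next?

(M : 15625)

Letter goes Y, W, U, S, Q, O → M (letters move back 2 places in the alphabet).
Second component goes 1, 5, 25, 125, 625, 3125 → 15625 (×5 each step).
Combining the parts gives (M : 15625).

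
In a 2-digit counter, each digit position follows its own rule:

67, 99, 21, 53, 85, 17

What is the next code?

First digit: +3 each step, mod 10, so 6, 9, 2, 5, 8, 1 → 4.
Second digit: +2 each step, mod 10, so 7, 9, 1, 3, 5, 7 → 9.
Putting it together: 49.

49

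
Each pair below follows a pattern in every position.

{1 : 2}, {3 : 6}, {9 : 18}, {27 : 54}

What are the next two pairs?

{81 : 162}, {243 : 486}

First part — ×3 each step: 1, 3, 9, 27 → 81 → 243.
Second part goes 2, 6, 18, 54 → 162 → 486 (×3 each step).
So the next two pairs are {81 : 162} and {243 : 486}.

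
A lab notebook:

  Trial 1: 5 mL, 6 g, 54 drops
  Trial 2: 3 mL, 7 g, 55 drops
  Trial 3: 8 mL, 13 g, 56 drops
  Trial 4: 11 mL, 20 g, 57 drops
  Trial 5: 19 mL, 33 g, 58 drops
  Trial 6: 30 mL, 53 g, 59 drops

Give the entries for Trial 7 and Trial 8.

For the mL, each term is the sum of the two before it: 5, 3, 8, 11, 19, 30 → 49 → 79.
G: each term is the sum of the two before it, so 6, 7, 13, 20, 33, 53 → 86 → 139.
Drops: 54, 55, 56, 57, 58, 59 → 60 → 61 (+1 each step).
So the next two lines are 49 mL, 86 g, 60 drops and 79 mL, 139 g, 61 drops.

49 mL, 86 g, 60 drops; 79 mL, 139 g, 61 drops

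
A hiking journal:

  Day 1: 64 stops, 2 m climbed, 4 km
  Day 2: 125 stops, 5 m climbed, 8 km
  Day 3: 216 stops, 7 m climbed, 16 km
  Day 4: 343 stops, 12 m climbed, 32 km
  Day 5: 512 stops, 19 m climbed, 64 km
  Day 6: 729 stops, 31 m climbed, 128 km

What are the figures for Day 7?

Stops: perfect cubes: 4³, 5³, 6³, …; 64, 125, 216, 343, 512, 729 → 1000.
M climbed — each term is the sum of the two before it: 2, 5, 7, 12, 19, 31 → 50.
Km: ×2 each step; 4, 8, 16, 32, 64, 128 → 256.
So the next line is 1000 stops, 50 m climbed, 256 km.

1000 stops, 50 m climbed, 256 km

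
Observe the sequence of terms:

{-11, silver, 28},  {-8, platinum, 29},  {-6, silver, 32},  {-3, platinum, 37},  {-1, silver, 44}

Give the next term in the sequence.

First slot: alternating steps +3, +2, +3, +2, …, so -11, -8, -6, -3, -1 → 2.
Metal: alternates silver ↔ platinum; silver, platinum, silver, platinum, silver → platinum.
Third slot: 28, 29, 32, 37, 44 → 53 (differences are 1, 3, 5, … (increasing by 2 each time)).
Putting it together: {2, platinum, 53}.

{2, platinum, 53}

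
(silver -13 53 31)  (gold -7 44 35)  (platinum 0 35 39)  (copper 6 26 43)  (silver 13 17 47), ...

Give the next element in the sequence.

(gold 19 8 51)

Metal: repeats silver → gold → platinum → copper; silver, gold, platinum, copper, silver → gold.
Second value: alternating steps +6, +7, +6, +7, …; -13, -7, 0, 6, 13 → 19.
Third value: −9 each step; 53, 44, 35, 26, 17 → 8.
For the fourth value, +4 each step: 31, 35, 39, 43, 47 → 51.
Putting it together: (gold 19 8 51).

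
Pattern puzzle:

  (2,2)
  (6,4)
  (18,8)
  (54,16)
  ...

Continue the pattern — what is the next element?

(162,32)

For the first value, ×3 each step: 2, 6, 18, 54 → 162.
For the second value, ×2 each step: 2, 4, 8, 16 → 32.
Putting it together: (162,32).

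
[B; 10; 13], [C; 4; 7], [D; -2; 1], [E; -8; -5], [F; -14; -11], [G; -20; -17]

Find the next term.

Letter: B, C, D, E, F, G → H (letters move forward 1 place in the alphabet).
Second part — −6 each step: 10, 4, -2, -8, -14, -20 → -26.
Third part: 13, 7, 1, -5, -11, -17 → -23 (−6 each step).
Combining the parts gives [H; -26; -23].

[H; -26; -23]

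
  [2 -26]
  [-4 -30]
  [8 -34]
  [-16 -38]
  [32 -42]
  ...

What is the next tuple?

First coordinate: ×(-2) each step; 2, -4, 8, -16, 32 → -64.
Second coordinate: −4 each step, so -26, -30, -34, -38, -42 → -46.
So the next tuple is [-64 -46].

[-64 -46]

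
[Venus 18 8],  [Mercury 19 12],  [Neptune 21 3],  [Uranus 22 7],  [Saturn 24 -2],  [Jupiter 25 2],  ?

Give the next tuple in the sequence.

[Mars 27 -7]

Planet: runs backward through the planets Mercury→Neptune, so Venus, Mercury, Neptune, Uranus, Saturn, Jupiter → Mars.
Second part — alternating steps +1, +2, +1, +2, …: 18, 19, 21, 22, 24, 25 → 27.
Third part: 8, 12, 3, 7, -2, 2 → -7 (alternating steps +4, −9, +4, −9, …).
So the next tuple is [Mars 27 -7].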